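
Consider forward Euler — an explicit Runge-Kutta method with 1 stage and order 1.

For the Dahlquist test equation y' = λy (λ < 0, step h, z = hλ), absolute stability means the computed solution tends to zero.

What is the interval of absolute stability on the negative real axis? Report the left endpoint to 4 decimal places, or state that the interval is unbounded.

(-2.0000, 0).

Test eqn y'=λy, z=hλ:
  order 1, 1-stage ⇒ R(z)=1+z
  (e.g. R(-1.57)=-0.57000, |R|=0.57000)

Find x<0 with |R(x)|<1.
x=-1.57: |R|=0.5700
|R(-2.08)|=1.0800 |R(-1.25)|=0.2500 |R(-1)|=0.0000
Bisect:
  x_lo=-2.6331 |R|=1.6331  x_hi=-0.3708 |R|=0.6292
  mid=-1.50195 |R|=0.50195 →hi
  mid=-2.06755 |R|=1.06755 →lo
  mid=-1.78475 |R|=0.78475 →hi
  mid=-1.92615 |R|=0.92615 →hi
  mid=-1.99685 |R|=0.99685 →hi
  mid=-2.03220 |R|=1.03220 →lo
  mid=-2.01452 |R|=1.01452 →lo
  mid=-2.00569 |R|=1.00569 →lo
  mid=-2.00127 |R|=1.00127 →lo
  mid=-1.99906 |R|=0.99906 →hi
  ...
  [-2.00002,-1.99989] ⇒ x*=-2.0000
So |R|<1 on (-2.0000, 0).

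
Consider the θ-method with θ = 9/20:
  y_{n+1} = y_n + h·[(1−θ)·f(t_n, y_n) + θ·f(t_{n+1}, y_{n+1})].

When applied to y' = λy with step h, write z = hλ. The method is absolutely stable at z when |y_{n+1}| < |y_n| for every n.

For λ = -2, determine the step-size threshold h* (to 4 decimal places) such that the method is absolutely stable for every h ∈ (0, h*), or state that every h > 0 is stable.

With y'=λy (z=hλ):
  y_{n+1} = y_n + z·[11/20·y_n + 9/20·y_{n+1}] ⇒ (1 − 9/20z)y_{n+1} = (1 + 11/20z)y_n
  Hence R(z) = (1 + 11/20z)/(1 − 9/20z).

Find x<0 with |R(x)|<1.
x=-1.74: |R|=0.0241
R=−1: 1+11/20x = −1+9/20x ⇒ -1/10x=2 ⇒ x=2/(-1/10)=-20.0000
Confirm numerically:
  x=-14.257: |R|=0.92256 <1
  x=-13.903: |R|=0.91598 <1
  x=-8.665: |R|=0.76864 <1
  x=-20.260: |R|=1.00257 >1
  x=-20.171: |R|=1.00170 >1
  x=-20.170: |R|=1.00169 >1
Interval (-20.0000, 0).

(-20.0000,0); λ=-2 ⇒ h* = (20)/2 = 10.0000.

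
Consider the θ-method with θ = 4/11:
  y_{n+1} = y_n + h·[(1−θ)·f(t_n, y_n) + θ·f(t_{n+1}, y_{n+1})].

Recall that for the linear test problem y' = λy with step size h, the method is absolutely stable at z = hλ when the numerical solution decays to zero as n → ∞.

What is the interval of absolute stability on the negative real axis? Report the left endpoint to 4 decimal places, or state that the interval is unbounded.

(-7.3333, 0).

On y'=λy, z=hλ:
  y_{n+1} = y_n + z·[7/11·y_n + 4/11·y_{n+1}] ⇒ (1 − 4/11z)y_{n+1} = (1 + 7/11z)y_n
  Hence R(z) = (1 + 7/11z)/(1 − 4/11z).

Solve |R(x)|<1 on ℝ⁻.
x=-1.75: |R|=0.0694
R=−1: 1+7/11x = −1+4/11x ⇒ -3/11x=2 ⇒ x=2/(-3/11)=-7.3333
Confirm numerically:
  x=-6.154: |R|=0.90066 <1
  x=-3.906: |R|=0.61381 <1
  x=-3.837: |R|=0.60191 <1
  x=-7.394: |R|=1.00449 >1
  x=-7.358: |R|=1.00183 >1
So |R|<1 on (-7.3333, 0).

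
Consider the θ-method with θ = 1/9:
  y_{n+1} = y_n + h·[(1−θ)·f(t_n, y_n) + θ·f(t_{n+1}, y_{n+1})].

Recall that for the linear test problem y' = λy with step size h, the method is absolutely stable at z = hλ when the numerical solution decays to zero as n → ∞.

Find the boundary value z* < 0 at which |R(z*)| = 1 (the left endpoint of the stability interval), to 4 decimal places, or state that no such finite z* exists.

On y'=λy, z=hλ:
  y_{n+1} = y_n + z·[8/9·y_n + 1/9·y_{n+1}] ⇒ (1 − 1/9z)y_{n+1} = (1 + 8/9z)y_n
  Hence R(z) = (1 + 8/9z)/(1 − 1/9z).

Boundary: |R(x)|=1, x<0.
x=-0.8: |R|=0.2653
R=−1: 1+8/9x = −1+1/9x ⇒ -7/9x=2 ⇒ x=2/(-7/9)=-2.5714
Confirm numerically:
  x=-2.435: |R|=0.91648 <1
  x=-2.272: |R|=0.81405 <1
  x=-1.798: |R|=0.49861 <1
  x=-2.998: |R|=1.24887 >1
  x=-2.927: |R|=1.20869 >1
  x=-2.848: |R|=1.16340 >1
Stable set (-2.5714, 0).

z* = -2.5714.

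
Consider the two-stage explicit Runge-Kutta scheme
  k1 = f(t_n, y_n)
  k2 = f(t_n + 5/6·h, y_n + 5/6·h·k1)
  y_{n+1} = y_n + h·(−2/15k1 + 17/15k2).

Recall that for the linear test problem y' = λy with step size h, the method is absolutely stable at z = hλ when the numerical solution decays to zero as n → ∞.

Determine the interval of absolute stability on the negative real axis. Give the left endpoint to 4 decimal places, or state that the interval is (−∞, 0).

With y'=λy (z=hλ):
  k1=λy_n ⇒ h·k1=z·y_n;  k2=λ(1+5/6z)y_n ⇒ h·k2=z(1+5/6z)y_n
  y_{n+1}/y_n = 1 − 2/15z + 17/15z(1+5/6z) = 1 + z + 17/18z²
  ⇒ R(z) = 1 + z + 17/18z².

Solve |R(x)|<1 on ℝ⁻.
x=-0.7: |R|=0.7628
R=1: x+17/18x²=0 ⇒ x=−18/17=-1.0588; min R=1−1/(4·17/18)=0.7353>−1
Confirm numerically:
  x=-1.013: |R|=0.95616 <1
  x=-0.958: |R|=0.90878 <1
  x=-0.718: |R|=0.76888 <1
  x=-0.597: |R|=0.73961 <1
  x=-1.618: |R|=1.85448 >1
  x=-1.275: |R|=1.26031 >1
  x=-1.267: |R|=1.24911 >1
Interval (-1.0588, 0).

(-1.0588, 0).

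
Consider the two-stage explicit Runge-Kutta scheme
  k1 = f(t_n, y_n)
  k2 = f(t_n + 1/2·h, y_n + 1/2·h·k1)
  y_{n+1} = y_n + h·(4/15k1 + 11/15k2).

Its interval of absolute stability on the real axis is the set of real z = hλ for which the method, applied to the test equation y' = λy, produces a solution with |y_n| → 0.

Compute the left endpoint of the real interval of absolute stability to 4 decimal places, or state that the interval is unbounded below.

z* = -2.7273.

Set f=λy, z=hλ:
  k1=λy_n ⇒ h·k1=z·y_n;  k2=λ(1+1/2z)y_n ⇒ h·k2=z(1+1/2z)y_n
  y_{n+1}/y_n = 1 + 4/15z + 11/15z(1+1/2z) = 1 + z + 11/30z²
  R(z) = 1 + z + 11/30z².

Solve |R(x)|<1 on ℝ⁻.
x=-1.63: |R|=0.3442
R=1: x+11/30x²=0 ⇒ x=−30/11=-2.7273; min R=1−1/(4·11/30)=0.3182>−1
Confirm numerically:
  x=-2.233: |R|=0.59531 <1
  x=-2.050: |R|=0.49092 <1
  x=-1.916: |R|=0.43005 <1
  x=-3.122: |R|=1.45186 >1
  x=-2.985: |R|=1.28208 >1
Stable set (-2.7273, 0).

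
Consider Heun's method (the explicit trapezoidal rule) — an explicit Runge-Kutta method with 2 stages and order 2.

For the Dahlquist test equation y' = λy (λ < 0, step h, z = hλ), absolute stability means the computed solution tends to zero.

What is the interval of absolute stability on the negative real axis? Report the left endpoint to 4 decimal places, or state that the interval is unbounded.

z∈(-2.0000,0).

Test eqn y'=λy, z=hλ:
  order 2, 2-stage ⇒ R(z)=1+z+z^2/2
  (e.g. R(-1.64)=0.70480, |R|=0.70480)

Find x<0 with |R(x)|<1.
x=-1.64: |R|=0.7048
|R(-2.28)|=1.3192 |R(-2.05)|=1.0512 |R(-1.66)|=0.7178
Bisect:
  x_lo=-2.8380 |R|=2.1890  x_hi=-0.0989 |R|=0.9060
  mid=-1.46841 |R|=0.60970 →hi
  mid=-2.15318 |R|=1.16491 →lo
  mid=-1.81080 |R|=0.82869 →hi
  mid=-1.98199 |R|=0.98215 →hi
  mid=-2.06758 |R|=1.06987 →lo
  mid=-2.02479 |R|=1.02509 →lo
  mid=-2.00339 |R|=1.00339 →lo
  mid=-1.99269 |R|=0.99271 →hi
  mid=-1.99804 |R|=0.99804 →hi
  ...
  [-2.00004,-1.99988] ⇒ x*=-2.0000
Stable set (-2.0000, 0).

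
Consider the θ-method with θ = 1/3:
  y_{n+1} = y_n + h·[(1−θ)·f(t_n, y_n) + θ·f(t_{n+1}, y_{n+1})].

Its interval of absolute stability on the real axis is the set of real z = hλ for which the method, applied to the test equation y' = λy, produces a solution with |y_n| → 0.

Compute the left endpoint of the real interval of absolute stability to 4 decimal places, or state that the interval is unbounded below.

z* = -6.0000.

With y'=λy (z=hλ):
  y_{n+1} = y_n + z·[2/3·y_n + 1/3·y_{n+1}] ⇒ (1 − 1/3z)y_{n+1} = (1 + 2/3z)y_n
  so R(z) = (1 + 2/3z)/(1 − 1/3z).

Solve |R(x)|<1 on ℝ⁻.
x=-0.97: |R|=0.2670
R=−1: 1+2/3x = −1+1/3x ⇒ -1/3x=2 ⇒ x=2/(-1/3)=-6.0000
Confirm numerically:
  x=-5.946: |R|=0.99396 <1
  x=-4.910: |R|=0.86220 <1
  x=-4.091: |R|=0.73079 <1
  x=-3.179: |R|=0.54345 <1
  x=-6.432: |R|=1.04580 >1
  x=-6.255: |R|=1.02755 >1
So |R|<1 on (-6.0000, 0).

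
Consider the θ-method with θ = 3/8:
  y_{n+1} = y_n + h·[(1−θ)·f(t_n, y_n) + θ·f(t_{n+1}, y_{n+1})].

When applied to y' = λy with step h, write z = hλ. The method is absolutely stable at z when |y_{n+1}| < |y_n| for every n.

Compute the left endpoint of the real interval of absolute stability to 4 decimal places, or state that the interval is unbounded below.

z* = -8.0000.

Set f=λy, z=hλ:
  y_{n+1} = y_n + z·[5/8·y_n + 3/8·y_{n+1}] ⇒ (1 − 3/8z)y_{n+1} = (1 + 5/8z)y_n
  so R(z) = (1 + 5/8z)/(1 − 3/8z).

Solve |R(x)|<1 on ℝ⁻.
x=-1.77: |R|=0.0639
R=−1: 1+5/8x = −1+3/8x ⇒ -1/4x=2 ⇒ x=2/(-1/4)=-8.0000
Confirm numerically:
  x=-7.742: |R|=0.98348 <1
  x=-7.309: |R|=0.95382 <1
  x=-3.522: |R|=0.51761 <1
  x=-3.490: |R|=0.51164 <1
  x=-8.366: |R|=1.02212 >1
  x=-8.278: |R|=1.01693 >1
  x=-8.152: |R|=1.00937 >1
Stable set (-8.0000, 0).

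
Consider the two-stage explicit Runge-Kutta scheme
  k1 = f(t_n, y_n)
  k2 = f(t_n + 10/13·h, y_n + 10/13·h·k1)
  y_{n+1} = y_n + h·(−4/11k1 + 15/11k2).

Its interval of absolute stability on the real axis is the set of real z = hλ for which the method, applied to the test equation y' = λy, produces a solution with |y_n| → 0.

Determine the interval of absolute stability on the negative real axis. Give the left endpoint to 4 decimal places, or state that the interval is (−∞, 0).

(-0.9533, 0).

Test eqn y'=λy, z=hλ:
  k1=λy_n ⇒ h·k1=z·y_n;  k2=λ(1+10/13z)y_n ⇒ h·k2=z(1+10/13z)y_n
  y_{n+1}/y_n = 1 − 4/11z + 15/11z(1+10/13z) = 1 + z + 150/143z²
  R(z) = 1 + z + 150/143z².

Solve |R(x)|<1 on ℝ⁻.
x=-0.77: |R|=0.8519
R=1: x+150/143x²=0 ⇒ x=−143/150=-0.9533; min R=1−1/(4·150/143)=0.7617>−1
Confirm numerically:
  x=-0.890: |R|=0.94087 <1
  x=-0.741: |R|=0.83496 <1
  x=-0.382: |R|=0.77107 <1
  x=-1.414: |R|=1.68327 >1
  x=-1.043: |R|=1.09810 >1
So |R|<1 on (-0.9533, 0).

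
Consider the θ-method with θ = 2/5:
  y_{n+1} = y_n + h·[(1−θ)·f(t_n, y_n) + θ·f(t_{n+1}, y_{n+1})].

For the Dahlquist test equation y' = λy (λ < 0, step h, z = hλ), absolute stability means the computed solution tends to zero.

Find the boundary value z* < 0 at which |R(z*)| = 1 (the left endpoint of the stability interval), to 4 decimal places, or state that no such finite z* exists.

Test eqn y'=λy, z=hλ:
  y_{n+1} = y_n + z·[3/5·y_n + 2/5·y_{n+1}] ⇒ (1 − 2/5z)y_{n+1} = (1 + 3/5z)y_n
  ⇒ R(z) = (1 + 3/5z)/(1 − 2/5z).

Boundary: |R(x)|=1, x<0.
x=-0.97: |R|=0.3012
R=−1: 1+3/5x = −1+2/5x ⇒ -1/5x=2 ⇒ x=2/(-1/5)=-10.0000
Confirm numerically:
  x=-7.890: |R|=0.89846 <1
  x=-7.364: |R|=0.86638 <1
  x=-7.245: |R|=0.85865 <1
  x=-6.701: |R|=0.82073 <1
  x=-10.452: |R|=1.01745 >1
  x=-10.327: |R|=1.01275 >1
Interval (-10.0000, 0).

left endpoint -10.0000.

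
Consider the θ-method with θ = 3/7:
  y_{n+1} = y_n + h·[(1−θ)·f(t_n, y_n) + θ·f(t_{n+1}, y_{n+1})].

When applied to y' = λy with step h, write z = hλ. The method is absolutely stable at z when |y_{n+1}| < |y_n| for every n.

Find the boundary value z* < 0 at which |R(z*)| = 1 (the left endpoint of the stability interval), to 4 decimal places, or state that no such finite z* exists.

z* = -14.0000.

With y'=λy (z=hλ):
  y_{n+1} = y_n + z·[4/7·y_n + 3/7·y_{n+1}] ⇒ (1 − 3/7z)y_{n+1} = (1 + 4/7z)y_n
  so R(z) = (1 + 4/7z)/(1 − 3/7z).

Boundary: |R(x)|=1, x<0.
x=-0.73: |R|=0.4440
R=−1: 1+4/7x = −1+3/7x ⇒ -1/7x=2 ⇒ x=2/(-1/7)=-14.0000
Confirm numerically:
  x=-9.369: |R|=0.86809 <1
  x=-9.088: |R|=0.85664 <1
  x=-7.617: |R|=0.78617 <1
  x=-14.550: |R|=1.01086 >1
  x=-14.202: |R|=1.00407 >1
So |R|<1 on (-14.0000, 0).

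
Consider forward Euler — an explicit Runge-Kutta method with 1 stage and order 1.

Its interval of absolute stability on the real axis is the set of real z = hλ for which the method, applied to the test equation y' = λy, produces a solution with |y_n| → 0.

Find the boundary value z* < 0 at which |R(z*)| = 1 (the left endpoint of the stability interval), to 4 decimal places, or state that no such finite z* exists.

z* = -2.0000.

Test eqn y'=λy, z=hλ:
  order 1, 1-stage ⇒ R(z)=1+z
  (e.g. R(-1.1)=-0.10000, |R|=0.10000)

Solve |R(x)|<1 on ℝ⁻.
x=-1.1: |R|=0.1000
|R(-1.83)|=0.8300 |R(-0.88)|=0.1200 |R(-0.64)|=0.3600
Bisect:
  x_lo=-2.4119 |R|=1.4119  x_hi=-0.1544 |R|=0.8456
  mid=-1.28314 |R|=0.28314 →hi
  mid=-1.84751 |R|=0.84751 →hi
  mid=-2.12969 |R|=1.12969 →lo
  mid=-1.98860 |R|=0.98860 →hi
  mid=-2.05915 |R|=1.05915 →lo
  mid=-2.02387 |R|=1.02387 →lo
  mid=-2.00624 |R|=1.00624 →lo
  mid=-1.99742 |R|=0.99742 →hi
  mid=-2.00183 |R|=1.00183 →lo
  ...
  [-2.00004,-1.99990] ⇒ x*=-2.0000
Interval (-2.0000, 0).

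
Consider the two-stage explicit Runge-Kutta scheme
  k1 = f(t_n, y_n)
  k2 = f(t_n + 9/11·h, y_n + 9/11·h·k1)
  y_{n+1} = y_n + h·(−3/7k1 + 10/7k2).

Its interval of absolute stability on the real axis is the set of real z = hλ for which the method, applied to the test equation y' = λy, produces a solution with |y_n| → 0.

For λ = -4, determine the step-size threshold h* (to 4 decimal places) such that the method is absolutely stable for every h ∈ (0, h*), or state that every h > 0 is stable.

Test eqn y'=λy, z=hλ:
  k1=λy_n ⇒ h·k1=z·y_n;  k2=λ(1+9/11z)y_n ⇒ h·k2=z(1+9/11z)y_n
  y_{n+1}/y_n = 1 − 3/7z + 10/7z(1+9/11z) = 1 + z + 90/77z²
  Hence R(z) = 1 + z + 90/77z².

Need |R(x)|<1, x<0.
x=-1.09: |R|=1.2987
R=1: x+90/77x²=0 ⇒ x=−77/90=-0.8556; min R=1−1/(4·90/77)=0.7861>−1
Confirm numerically:
  x=-0.796: |R|=0.94459 <1
  x=-0.592: |R|=0.81763 <1
  x=-0.524: |R|=0.79693 <1
  x=-0.452: |R|=0.78680 <1
  x=-1.432: |R|=1.96483 >1
  x=-1.052: |R|=1.24155 >1
  x=-0.937: |R|=1.08920 >1
Stable set (-0.8556, 0).

(-0.8556,0); λ=-4 ⇒ h* = (77/90)/4 = 0.2139.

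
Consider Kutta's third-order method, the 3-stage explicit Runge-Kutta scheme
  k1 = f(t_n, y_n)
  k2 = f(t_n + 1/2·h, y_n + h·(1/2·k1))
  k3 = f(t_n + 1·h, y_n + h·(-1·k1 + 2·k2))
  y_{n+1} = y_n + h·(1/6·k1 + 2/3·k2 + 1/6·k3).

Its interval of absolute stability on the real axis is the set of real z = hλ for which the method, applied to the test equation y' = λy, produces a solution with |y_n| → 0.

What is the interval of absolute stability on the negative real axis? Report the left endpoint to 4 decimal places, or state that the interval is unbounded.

(-2.5127, 0).

On y'=λy, z=hλ:
  order 3, 3-stage ⇒ R(z)=1+z+z^2/2+z^3/6
  (e.g. R(-1.33)=0.16234, |R|=0.16234)

Solve |R(x)|<1 on ℝ⁻.
x=-1.33: |R|=0.1623
|R(-1.73)|=0.0965 |R(-0.88)|=0.3936 |R(-0.65)|=0.5155
Bisect:
  x_lo=-3.0241 |R|=2.0609  x_hi=-0.2929 |R|=0.7458
  mid=-1.65852 |R|=0.04352 →hi
  mid=-2.34132 |R|=0.73953 →hi
  mid=-2.68272 |R|=1.30215 →lo
  mid=-2.51202 |R|=0.99881 →hi
  mid=-2.59737 |R|=1.14466 →lo
  mid=-2.55470 |R|=1.07032 →lo
  mid=-2.53336 |R|=1.03422 →lo
  mid=-2.52269 |R|=1.01643 →lo
  mid=-2.51736 |R|=1.00760 →lo
  ...
  [-2.51286,-2.51269] ⇒ x*=-2.5127
Interval (-2.5127, 0).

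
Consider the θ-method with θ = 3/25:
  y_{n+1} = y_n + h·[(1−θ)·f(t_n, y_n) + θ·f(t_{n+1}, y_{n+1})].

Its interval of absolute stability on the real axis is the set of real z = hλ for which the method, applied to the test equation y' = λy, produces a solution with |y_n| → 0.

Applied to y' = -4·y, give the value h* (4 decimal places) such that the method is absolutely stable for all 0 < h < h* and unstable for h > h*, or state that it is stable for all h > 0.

On y'=λy, z=hλ:
  y_{n+1} = y_n + z·[22/25·y_n + 3/25·y_{n+1}] ⇒ (1 − 3/25z)y_{n+1} = (1 + 22/25z)y_n
  ⇒ R(z) = (1 + 22/25z)/(1 − 3/25z).

Solve |R(x)|<1 on ℝ⁻.
x=-1.64: |R|=0.3703
R=−1: 1+22/25x = −1+3/25x ⇒ -19/25x=2 ⇒ x=2/(-19/25)=-2.6316
Confirm numerically:
  x=-2.330: |R|=0.82088 <1
  x=-2.028: |R|=0.63106 <1
  x=-1.522: |R|=0.28695 <1
  x=-1.245: |R|=0.08317 <1
  x=-3.212: |R|=1.31840 >1
  x=-2.670: |R|=1.02211 >1
So |R|<1 on (-2.6316, 0).

(-2.6316,0); λ=-4 ⇒ h* = (50/19)/4 = 0.6579.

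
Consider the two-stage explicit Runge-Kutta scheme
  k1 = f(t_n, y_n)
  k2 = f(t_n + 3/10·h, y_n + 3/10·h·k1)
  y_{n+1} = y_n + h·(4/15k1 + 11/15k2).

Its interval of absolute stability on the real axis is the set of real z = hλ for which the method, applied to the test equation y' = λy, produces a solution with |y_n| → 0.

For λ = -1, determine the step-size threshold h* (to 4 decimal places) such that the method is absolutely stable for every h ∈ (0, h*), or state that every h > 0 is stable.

Set f=λy, z=hλ:
  k1=λy_n ⇒ h·k1=z·y_n;  k2=λ(1+3/10z)y_n ⇒ h·k2=z(1+3/10z)y_n
  y_{n+1}/y_n = 1 + 4/15z + 11/15z(1+3/10z) = 1 + z + 11/50z²
  ⇒ R(z) = 1 + z + 11/50z².

Solve |R(x)|<1 on ℝ⁻.
x=-1.6: |R|=0.0368
R=1: x+11/50x²=0 ⇒ x=−50/11=-4.5455; min R=1−1/(4·11/50)=-0.1364>−1
Confirm numerically:
  x=-4.359: |R|=0.82119 <1
  x=-3.606: |R|=0.25471 <1
  x=-2.209: |R|=0.13547 <1
  x=-5.105: |R|=1.62843 >1
  x=-5.008: |R|=1.50961 >1
  x=-4.945: |R|=1.43467 >1
Interval (-4.5455, 0).

(-4.5455,0); λ=-1 ⇒ h* = (50/11)/1 = 4.5455.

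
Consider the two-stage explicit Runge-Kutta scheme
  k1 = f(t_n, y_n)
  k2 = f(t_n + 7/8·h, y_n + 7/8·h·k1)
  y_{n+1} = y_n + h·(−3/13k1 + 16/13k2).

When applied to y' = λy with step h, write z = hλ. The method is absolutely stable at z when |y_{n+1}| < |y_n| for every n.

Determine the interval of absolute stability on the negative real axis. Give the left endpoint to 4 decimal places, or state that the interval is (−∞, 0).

(-0.9286, 0).

With y'=λy (z=hλ):
  k1=λy_n ⇒ h·k1=z·y_n;  k2=λ(1+7/8z)y_n ⇒ h·k2=z(1+7/8z)y_n
  y_{n+1}/y_n = 1 − 3/13z + 16/13z(1+7/8z) = 1 + z + 14/13z²
  ⇒ R(z) = 1 + z + 14/13z².

Solve |R(x)|<1 on ℝ⁻.
x=-1.07: |R|=1.1630
R=1: x+14/13x²=0 ⇒ x=−13/14=-0.9286; min R=1−1/(4·14/13)=0.7679>−1
Confirm numerically:
  x=-0.829: |R|=0.91111 <1
  x=-0.655: |R|=0.80703 <1
  x=-0.486: |R|=0.76836 <1
  x=-1.110: |R|=1.21688 >1
  x=-0.986: |R|=1.06098 >1
Interval (-0.9286, 0).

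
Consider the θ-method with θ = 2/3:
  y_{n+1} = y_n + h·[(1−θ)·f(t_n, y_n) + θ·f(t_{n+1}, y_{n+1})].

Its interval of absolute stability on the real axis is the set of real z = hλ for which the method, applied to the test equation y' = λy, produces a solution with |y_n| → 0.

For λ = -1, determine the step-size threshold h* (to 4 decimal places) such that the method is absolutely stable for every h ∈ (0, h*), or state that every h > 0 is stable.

With y'=λy (z=hλ):
  y_{n+1} = y_n + z·[1/3·y_n + 2/3·y_{n+1}] ⇒ (1 − 2/3z)y_{n+1} = (1 + 1/3z)y_n
  Hence R(z) = (1 + 1/3z)/(1 − 2/3z).

Find x<0 with |R(x)|<1.
x=-0.69: |R|=0.5274
x=-2: |R|=0.1429
x=-10: |R|=0.3043
x=-100: |R|=0.4778
θ=2/3≥1/2 ⇒ |1+1/3x|<|1−2/3x| ∀x<0 ⇒ unbounded interval.

unbounded; (−∞, 0). Any h>0 works for λ=-1.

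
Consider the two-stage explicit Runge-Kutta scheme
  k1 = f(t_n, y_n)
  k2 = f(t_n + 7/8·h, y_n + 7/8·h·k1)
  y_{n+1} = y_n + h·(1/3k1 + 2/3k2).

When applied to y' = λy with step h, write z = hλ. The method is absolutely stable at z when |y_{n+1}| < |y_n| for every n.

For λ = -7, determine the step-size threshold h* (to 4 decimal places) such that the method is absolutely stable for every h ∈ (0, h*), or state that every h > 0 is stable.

With y'=λy (z=hλ):
  k1=λy_n ⇒ h·k1=z·y_n;  k2=λ(1+7/8z)y_n ⇒ h·k2=z(1+7/8z)y_n
  y_{n+1}/y_n = 1 + 1/3z + 2/3z(1+7/8z) = 1 + z + 7/12z²
  so R(z) = 1 + z + 7/12z².

Boundary: |R(x)|=1, x<0.
x=-1.68: |R|=0.9664
R=1: x+7/12x²=0 ⇒ x=−12/7=-1.7143; min R=1−1/(4·7/12)=0.5714>−1
Confirm numerically:
  x=-1.204: |R|=0.64161 <1
  x=-1.050: |R|=0.59313 <1
  x=-0.844: |R|=0.57153 <1
  x=-2.046: |R|=1.39590 >1
  x=-1.939: |R|=1.25417 >1
  x=-1.800: |R|=1.09000 >1
Interval (-1.7143, 0).

(-1.7143,0); λ=-7 ⇒ h* = (12/7)/7 = 0.2449.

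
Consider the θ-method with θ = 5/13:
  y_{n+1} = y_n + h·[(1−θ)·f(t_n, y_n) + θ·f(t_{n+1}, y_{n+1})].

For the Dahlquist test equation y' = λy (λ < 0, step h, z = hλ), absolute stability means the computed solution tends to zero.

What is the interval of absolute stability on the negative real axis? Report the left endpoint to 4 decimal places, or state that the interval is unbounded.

(-8.6667, 0).

With y'=λy (z=hλ):
  y_{n+1} = y_n + z·[8/13·y_n + 5/13·y_{n+1}] ⇒ (1 − 5/13z)y_{n+1} = (1 + 8/13z)y_n
  so R(z) = (1 + 8/13z)/(1 − 5/13z).

Boundary: |R(x)|=1, x<0.
x=-1.64: |R|=0.0057
R=−1: 1+8/13x = −1+5/13x ⇒ -3/13x=2 ⇒ x=2/(-3/13)=-8.6667
Confirm numerically:
  x=-7.803: |R|=0.95019 <1
  x=-5.066: |R|=0.71818 <1
  x=-3.892: |R|=0.55872 <1
  x=-8.933: |R|=1.01386 >1
  x=-8.796: |R|=1.00681 >1
  x=-8.743: |R|=1.00404 >1
Stable set (-8.6667, 0).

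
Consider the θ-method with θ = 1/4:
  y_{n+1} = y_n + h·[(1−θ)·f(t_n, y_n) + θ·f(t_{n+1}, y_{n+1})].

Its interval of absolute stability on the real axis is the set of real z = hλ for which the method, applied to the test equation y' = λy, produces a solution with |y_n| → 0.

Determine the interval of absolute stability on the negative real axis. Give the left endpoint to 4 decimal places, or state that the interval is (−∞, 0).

Test eqn y'=λy, z=hλ:
  y_{n+1} = y_n + z·[3/4·y_n + 1/4·y_{n+1}] ⇒ (1 − 1/4z)y_{n+1} = (1 + 3/4z)y_n
  R(z) = (1 + 3/4z)/(1 − 1/4z).

Find x<0 with |R(x)|<1.
x=-1.32: |R|=0.0075
R=−1: 1+3/4x = −1+1/4x ⇒ -1/2x=2 ⇒ x=2/(-1/2)=-4.0000
Confirm numerically:
  x=-3.596: |R|=0.89363 <1
  x=-2.805: |R|=0.64879 <1
  x=-1.837: |R|=0.25887 <1
  x=-4.482: |R|=1.11365 >1
  x=-4.116: |R|=1.02859 >1
  x=-4.043: |R|=1.01069 >1
Stable set (-4.0000, 0).

(-4.0000, 0).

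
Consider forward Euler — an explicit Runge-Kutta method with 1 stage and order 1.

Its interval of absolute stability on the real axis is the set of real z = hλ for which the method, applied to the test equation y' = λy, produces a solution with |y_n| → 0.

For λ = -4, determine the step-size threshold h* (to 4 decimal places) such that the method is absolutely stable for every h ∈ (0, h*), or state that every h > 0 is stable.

On y'=λy, z=hλ:
  order 1, 1-stage ⇒ R(z)=1+z
  (e.g. R(-1.77)=-0.77000, |R|=0.77000)

Need |R(x)|<1, x<0.
x=-1.77: |R|=0.7700
|R(-1.89)|=0.8900 |R(-1.85)|=0.8500 |R(-0.84)|=0.1600
Bisect:
  x_lo=-2.3644 |R|=1.3644  x_hi=-0.1066 |R|=0.8934
  mid=-1.23553 |R|=0.23553 →hi
  mid=-1.79998 |R|=0.79998 →hi
  mid=-2.08221 |R|=1.08221 →lo
  mid=-1.94110 |R|=0.94110 →hi
  mid=-2.01166 |R|=1.01166 →lo
  mid=-1.97638 |R|=0.97638 →hi
  mid=-1.99402 |R|=0.99402 →hi
  mid=-2.00284 |R|=1.00284 →lo
  ...
  [-2.00008,-1.99994] ⇒ x*=-2.0000
Stable set (-2.0000, 0).

(-2.0000,0); λ=-4 ⇒ h* = 0.5000.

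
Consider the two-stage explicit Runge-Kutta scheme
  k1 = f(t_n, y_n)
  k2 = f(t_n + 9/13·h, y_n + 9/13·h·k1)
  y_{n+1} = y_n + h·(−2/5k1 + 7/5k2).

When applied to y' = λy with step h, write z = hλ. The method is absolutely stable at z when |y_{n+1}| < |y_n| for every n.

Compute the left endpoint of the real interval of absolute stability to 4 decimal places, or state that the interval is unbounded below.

With y'=λy (z=hλ):
  k1=λy_n ⇒ h·k1=z·y_n;  k2=λ(1+9/13z)y_n ⇒ h·k2=z(1+9/13z)y_n
  y_{n+1}/y_n = 1 − 2/5z + 7/5z(1+9/13z) = 1 + z + 63/65z²
  so R(z) = 1 + z + 63/65z².

Boundary: |R(x)|=1, x<0.
x=-0.9: |R|=0.8851
R=1: x+63/65x²=0 ⇒ x=−65/63=-1.0317; min R=1−1/(4·63/65)=0.7421>−1
Confirm numerically:
  x=-0.486: |R|=0.74293 <1
  x=-0.478: |R|=0.74345 <1
  x=-0.450: |R|=0.74627 <1
  x=-1.548: |R|=1.77457 >1
  x=-1.539: |R|=1.75664 >1
  x=-1.216: |R|=1.21716 >1
So |R|<1 on (-1.0317, 0).

left endpoint -1.0317.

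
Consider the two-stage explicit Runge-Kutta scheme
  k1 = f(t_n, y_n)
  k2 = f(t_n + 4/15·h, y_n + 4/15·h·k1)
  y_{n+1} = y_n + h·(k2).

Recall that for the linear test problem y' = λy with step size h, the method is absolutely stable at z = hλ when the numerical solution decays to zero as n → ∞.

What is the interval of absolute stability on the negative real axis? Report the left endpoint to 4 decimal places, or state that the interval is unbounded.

Test eqn y'=λy, z=hλ:
  k1=λy_n ⇒ h·k1=z·y_n;  k2=λ(1+4/15z)y_n ⇒ h·k2=z(1+4/15z)y_n
  y_{n+1}/y_n = 1 + z(1+4/15z) = 1 + z + 4/15z²
  so R(z) = 1 + z + 4/15z².

Boundary: |R(x)|=1, x<0.
x=-0.77: |R|=0.3881
R=1: x+4/15x²=0 ⇒ x=−15/4=-3.7500; min R=1−1/(4·4/15)=0.0625>−1
Confirm numerically:
  x=-2.456: |R|=0.15252 <1
  x=-2.289: |R|=0.10821 <1
  x=-1.950: |R|=0.06400 <1
  x=-4.224: |R|=1.53391 >1
  x=-4.013: |R|=1.28145 >1
  x=-3.963: |R|=1.22510 >1
Interval (-3.7500, 0).

(-3.7500, 0).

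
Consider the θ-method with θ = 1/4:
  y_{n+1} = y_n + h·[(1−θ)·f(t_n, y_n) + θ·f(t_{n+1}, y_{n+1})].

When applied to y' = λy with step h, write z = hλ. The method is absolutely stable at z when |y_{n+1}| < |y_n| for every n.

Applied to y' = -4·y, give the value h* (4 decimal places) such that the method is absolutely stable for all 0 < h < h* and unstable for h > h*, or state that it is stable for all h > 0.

(-4.0000,0); λ=-4 ⇒ h* = (4)/4 = 1.0000.

Set f=λy, z=hλ:
  y_{n+1} = y_n + z·[3/4·y_n + 1/4·y_{n+1}] ⇒ (1 − 1/4z)y_{n+1} = (1 + 3/4z)y_n
  ⇒ R(z) = (1 + 3/4z)/(1 − 1/4z).

Find x<0 with |R(x)|<1.
x=-1.58: |R|=0.1326
R=−1: 1+3/4x = −1+1/4x ⇒ -1/2x=2 ⇒ x=2/(-1/2)=-4.0000
Confirm numerically:
  x=-3.858: |R|=0.96386 <1
  x=-3.616: |R|=0.89916 <1
  x=-3.308: |R|=0.81062 <1
  x=-1.958: |R|=0.31454 <1
  x=-4.360: |R|=1.08612 >1
  x=-4.264: |R|=1.06389 >1
Interval (-4.0000, 0).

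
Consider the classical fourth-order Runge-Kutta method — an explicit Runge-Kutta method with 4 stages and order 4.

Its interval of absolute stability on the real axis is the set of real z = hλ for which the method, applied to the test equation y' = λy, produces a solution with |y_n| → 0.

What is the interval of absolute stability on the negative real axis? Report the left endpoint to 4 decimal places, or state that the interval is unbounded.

Set f=λy, z=hλ:
  order 4, 4-stage ⇒ R(z)=1+z+z^2/2+z^3/6+z^4/24
  (e.g. R(-0.55)=0.57733, |R|=0.57733)

Boundary: |R(x)|=1, x<0.
x=-0.55: |R|=0.5773
|R(-2.99)|=1.3551 |R(-2.85)|=1.1020 |R(-1.95)|=0.3179
Bisect:
  x_lo=-3.1333 |R|=1.6646  x_hi=-0.1877 |R|=0.8289
  mid=-1.66049 |R|=0.27183 →hi
  mid=-2.39689 |R|=0.55584 →hi
  mid=-2.76509 |R|=0.96996 →hi
  mid=-2.94919 |R|=1.27656 →lo
  mid=-2.85714 |R|=1.11384 →lo
  mid=-2.81111 |R|=1.03963 →lo
  mid=-2.78810 |R|=1.00424 →lo
  ...
  [-2.78540,-2.78522] ⇒ x*=-2.7853
So |R|<1 on (-2.7853, 0).

(-2.7853, 0).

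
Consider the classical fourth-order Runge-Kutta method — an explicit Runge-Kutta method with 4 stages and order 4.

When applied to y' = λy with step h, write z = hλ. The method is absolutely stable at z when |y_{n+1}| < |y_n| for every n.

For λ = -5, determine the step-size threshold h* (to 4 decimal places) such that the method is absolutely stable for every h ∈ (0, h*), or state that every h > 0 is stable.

Set f=λy, z=hλ:
  order 4, 4-stage ⇒ R(z)=1+z+z^2/2+z^3/6+z^4/24
  (e.g. R(-0.84)=0.43476, |R|=0.43476)

Solve |R(x)|<1 on ℝ⁻.
x=-0.84: |R|=0.4348
|R(-2.45)|=0.6015 |R(-1.98)|=0.3269 |R(-1.33)|=0.2927
Bisect:
  x_lo=-3.5393 |R|=2.8730  x_hi=-0.2405 |R|=0.7862
  mid=-1.88992 |R|=0.30248 →hi
  mid=-2.71462 |R|=0.89857 →hi
  mid=-3.12697 |R|=1.64978 →lo
  mid=-2.92079 |R|=1.22426 →lo
  mid=-2.81770 |R|=1.04997 →lo
  mid=-2.76616 |R|=0.97153 →hi
  mid=-2.79193 |R|=1.01005 →lo
  ...
  [-2.78549,-2.78529] ⇒ x*=-2.7853
So |R|<1 on (-2.7853, 0).

(-2.7853,0); λ=-5 ⇒ h* = 0.5571.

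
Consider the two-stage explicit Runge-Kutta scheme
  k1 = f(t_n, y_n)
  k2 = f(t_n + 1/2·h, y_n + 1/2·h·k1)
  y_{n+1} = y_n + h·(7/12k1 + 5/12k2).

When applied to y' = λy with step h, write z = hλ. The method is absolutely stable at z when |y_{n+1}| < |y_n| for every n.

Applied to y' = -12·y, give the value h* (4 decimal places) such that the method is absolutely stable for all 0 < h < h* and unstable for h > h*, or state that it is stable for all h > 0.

(-4.8000,0); λ=-12 ⇒ h* = (24/5)/12 = 0.4000.

With y'=λy (z=hλ):
  k1=λy_n ⇒ h·k1=z·y_n;  k2=λ(1+1/2z)y_n ⇒ h·k2=z(1+1/2z)y_n
  y_{n+1}/y_n = 1 + 7/12z + 5/12z(1+1/2z) = 1 + z + 5/24z²
  R(z) = 1 + z + 5/24z².

Boundary: |R(x)|=1, x<0.
x=-1.55: |R|=0.0495
R=1: x+5/24x²=0 ⇒ x=−24/5=-4.8000; min R=1−1/(4·5/24)=-0.2000>−1
Confirm numerically:
  x=-4.362: |R|=0.60197 <1
  x=-3.999: |R|=0.33267 <1
  x=-2.682: |R|=0.18343 <1
  x=-5.269: |R|=1.51483 >1
  x=-5.188: |R|=1.41936 >1
  x=-4.844: |R|=1.04440 >1
So |R|<1 on (-4.8000, 0).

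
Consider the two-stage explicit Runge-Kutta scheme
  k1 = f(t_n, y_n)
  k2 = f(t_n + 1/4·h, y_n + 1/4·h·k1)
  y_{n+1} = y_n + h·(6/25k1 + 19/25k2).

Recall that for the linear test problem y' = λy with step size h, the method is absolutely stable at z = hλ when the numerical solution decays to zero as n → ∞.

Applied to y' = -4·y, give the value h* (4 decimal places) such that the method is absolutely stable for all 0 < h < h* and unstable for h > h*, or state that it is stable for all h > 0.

On y'=λy, z=hλ:
  k1=λy_n ⇒ h·k1=z·y_n;  k2=λ(1+1/4z)y_n ⇒ h·k2=z(1+1/4z)y_n
  y_{n+1}/y_n = 1 + 6/25z + 19/25z(1+1/4z) = 1 + z + 19/100z²
  so R(z) = 1 + z + 19/100z².

Boundary: |R(x)|=1, x<0.
x=-1.45: |R|=0.0505
R=1: x+19/100x²=0 ⇒ x=−100/19=-5.2632; min R=1−1/(4·19/100)=-0.3158>−1
Confirm numerically:
  x=-3.819: |R|=0.04790 <1
  x=-3.559: |R|=0.15237 <1
  x=-2.973: |R|=0.29364 <1
  x=-5.701: |R|=1.47427 >1
  x=-5.411: |R|=1.15199 >1
Stable set (-5.2632, 0).

(-5.2632,0); λ=-4 ⇒ h* = (100/19)/4 = 1.3158.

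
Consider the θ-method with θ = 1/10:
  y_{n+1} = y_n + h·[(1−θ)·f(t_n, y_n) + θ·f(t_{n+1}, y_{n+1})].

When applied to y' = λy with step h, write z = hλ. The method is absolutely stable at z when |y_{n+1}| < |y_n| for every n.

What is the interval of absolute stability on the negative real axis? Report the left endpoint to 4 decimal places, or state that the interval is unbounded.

With y'=λy (z=hλ):
  y_{n+1} = y_n + z·[9/10·y_n + 1/10·y_{n+1}] ⇒ (1 − 1/10z)y_{n+1} = (1 + 9/10z)y_n
  R(z) = (1 + 9/10z)/(1 − 1/10z).

Find x<0 with |R(x)|<1.
x=-0.63: |R|=0.4073
R=−1: 1+9/10x = −1+1/10x ⇒ -4/5x=2 ⇒ x=2/(-4/5)=-2.5000
Confirm numerically:
  x=-2.173: |R|=0.78510 <1
  x=-1.981: |R|=0.65345 <1
  x=-1.758: |R|=0.49515 <1
  x=-2.795: |R|=1.18445 >1
  x=-2.751: |R|=1.15748 >1
So |R|<1 on (-2.5000, 0).

(-2.5000, 0).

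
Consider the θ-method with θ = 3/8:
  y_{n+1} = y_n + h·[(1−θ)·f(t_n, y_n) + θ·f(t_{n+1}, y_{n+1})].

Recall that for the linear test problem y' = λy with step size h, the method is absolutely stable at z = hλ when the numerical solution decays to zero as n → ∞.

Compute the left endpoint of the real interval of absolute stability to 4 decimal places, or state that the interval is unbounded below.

left endpoint -8.0000.

Set f=λy, z=hλ:
  y_{n+1} = y_n + z·[5/8·y_n + 3/8·y_{n+1}] ⇒ (1 − 3/8z)y_{n+1} = (1 + 5/8z)y_n
  R(z) = (1 + 5/8z)/(1 − 3/8z).

Need |R(x)|<1, x<0.
x=-1.12: |R|=0.2113
R=−1: 1+5/8x = −1+3/8x ⇒ -1/4x=2 ⇒ x=2/(-1/4)=-8.0000
Confirm numerically:
  x=-7.823: |R|=0.98875 <1
  x=-6.783: |R|=0.91414 <1
  x=-5.758: |R|=0.82258 <1
  x=-3.308: |R|=0.47646 <1
  x=-8.561: |R|=1.03331 >1
  x=-8.240: |R|=1.01467 >1
  x=-8.142: |R|=1.00876 >1
So |R|<1 on (-8.0000, 0).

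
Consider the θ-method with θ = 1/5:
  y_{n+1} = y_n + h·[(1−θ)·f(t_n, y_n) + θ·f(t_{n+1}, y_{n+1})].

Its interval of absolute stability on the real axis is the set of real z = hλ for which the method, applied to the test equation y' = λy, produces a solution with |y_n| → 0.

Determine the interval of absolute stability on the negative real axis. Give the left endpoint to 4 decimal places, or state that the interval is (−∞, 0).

Set f=λy, z=hλ:
  y_{n+1} = y_n + z·[4/5·y_n + 1/5·y_{n+1}] ⇒ (1 − 1/5z)y_{n+1} = (1 + 4/5z)y_n
  R(z) = (1 + 4/5z)/(1 − 1/5z).

Need |R(x)|<1, x<0.
x=-1.16: |R|=0.0584
R=−1: 1+4/5x = −1+1/5x ⇒ -3/5x=2 ⇒ x=2/(-3/5)=-3.3333
Confirm numerically:
  x=-3.159: |R|=0.93590 <1
  x=-3.124: |R|=0.92270 <1
  x=-2.624: |R|=0.72088 <1
  x=-1.339: |R|=0.05616 <1
  x=-3.778: |R|=1.15197 >1
  x=-3.665: |R|=1.11483 >1
Stable set (-3.3333, 0).

z∈(-3.3333,0).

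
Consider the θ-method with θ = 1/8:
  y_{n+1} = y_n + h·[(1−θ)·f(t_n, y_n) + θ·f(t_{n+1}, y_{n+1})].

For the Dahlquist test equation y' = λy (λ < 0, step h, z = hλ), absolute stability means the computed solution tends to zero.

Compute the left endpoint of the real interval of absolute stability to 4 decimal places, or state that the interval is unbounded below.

z* = -2.6667.

With y'=λy (z=hλ):
  y_{n+1} = y_n + z·[7/8·y_n + 1/8·y_{n+1}] ⇒ (1 − 1/8z)y_{n+1} = (1 + 7/8z)y_n
  so R(z) = (1 + 7/8z)/(1 − 1/8z).

Need |R(x)|<1, x<0.
x=-0.43: |R|=0.5919
R=−1: 1+7/8x = −1+1/8x ⇒ -3/4x=2 ⇒ x=2/(-3/4)=-2.6667
Confirm numerically:
  x=-2.556: |R|=0.93710 <1
  x=-1.747: |R|=0.43388 <1
  x=-1.108: |R|=0.02679 <1
  x=-2.996: |R|=1.17970 >1
  x=-2.929: |R|=1.14402 >1
Stable set (-2.6667, 0).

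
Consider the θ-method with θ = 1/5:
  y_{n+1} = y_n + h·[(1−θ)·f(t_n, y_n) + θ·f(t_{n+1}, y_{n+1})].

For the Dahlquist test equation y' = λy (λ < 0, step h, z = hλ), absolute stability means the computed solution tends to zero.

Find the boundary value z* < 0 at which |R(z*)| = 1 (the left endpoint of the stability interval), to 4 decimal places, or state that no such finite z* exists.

z* = -3.3333.

On y'=λy, z=hλ:
  y_{n+1} = y_n + z·[4/5·y_n + 1/5·y_{n+1}] ⇒ (1 − 1/5z)y_{n+1} = (1 + 4/5z)y_n
  Hence R(z) = (1 + 4/5z)/(1 − 1/5z).

Find x<0 with |R(x)|<1.
x=-1.12: |R|=0.0850
R=−1: 1+4/5x = −1+1/5x ⇒ -3/5x=2 ⇒ x=2/(-3/5)=-3.3333
Confirm numerically:
  x=-2.768: |R|=0.78167 <1
  x=-2.533: |R|=0.68127 <1
  x=-2.373: |R|=0.60925 <1
  x=-1.854: |R|=0.35249 <1
  x=-3.895: |R|=1.18943 >1
  x=-3.578: |R|=1.08557 >1
So |R|<1 on (-3.3333, 0).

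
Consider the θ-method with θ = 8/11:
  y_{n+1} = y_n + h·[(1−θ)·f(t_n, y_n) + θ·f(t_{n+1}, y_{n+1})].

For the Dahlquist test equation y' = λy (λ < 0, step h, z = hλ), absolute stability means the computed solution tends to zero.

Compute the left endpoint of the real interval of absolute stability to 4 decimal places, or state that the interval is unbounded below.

On y'=λy, z=hλ:
  y_{n+1} = y_n + z·[3/11·y_n + 8/11·y_{n+1}] ⇒ (1 − 8/11z)y_{n+1} = (1 + 3/11z)y_n
  so R(z) = (1 + 3/11z)/(1 − 8/11z).

Boundary: |R(x)|=1, x<0.
x=-1.04: |R|=0.4079
x=-2: |R|=0.1852
x=-10: |R|=0.2088
x=-100: |R|=0.3564
θ=8/11≥1/2 ⇒ |1+3/11x|<|1−8/11x| ∀x<0 ⇒ interval (−∞,0).

unbounded; (−∞, 0).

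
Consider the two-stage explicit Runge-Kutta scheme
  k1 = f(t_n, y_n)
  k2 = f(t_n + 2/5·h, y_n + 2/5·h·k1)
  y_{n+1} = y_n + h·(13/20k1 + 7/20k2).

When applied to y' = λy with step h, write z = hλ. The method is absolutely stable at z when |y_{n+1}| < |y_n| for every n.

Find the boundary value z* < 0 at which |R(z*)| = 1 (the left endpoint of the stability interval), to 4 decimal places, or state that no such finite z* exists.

z* = -7.1429.

With y'=λy (z=hλ):
  k1=λy_n ⇒ h·k1=z·y_n;  k2=λ(1+2/5z)y_n ⇒ h·k2=z(1+2/5z)y_n
  y_{n+1}/y_n = 1 + 13/20z + 7/20z(1+2/5z) = 1 + z + 7/50z²
  so R(z) = 1 + z + 7/50z².

Need |R(x)|<1, x<0.
x=-1.45: |R|=0.1556
R=1: x+7/50x²=0 ⇒ x=−50/7=-7.1429; min R=1−1/(4·7/50)=-0.7857>−1
Confirm numerically:
  x=-5.804: |R|=0.08790 <1
  x=-4.531: |R|=0.65681 <1
  x=-2.986: |R|=0.73773 <1
  x=-7.584: |R|=1.46839 >1
  x=-7.201: |R|=1.05862 >1
Stable set (-7.1429, 0).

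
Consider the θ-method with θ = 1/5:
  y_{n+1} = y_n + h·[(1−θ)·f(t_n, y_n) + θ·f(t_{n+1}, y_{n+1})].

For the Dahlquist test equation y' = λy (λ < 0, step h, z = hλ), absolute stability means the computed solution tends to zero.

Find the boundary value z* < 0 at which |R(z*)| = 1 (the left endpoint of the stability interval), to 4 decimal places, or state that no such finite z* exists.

left endpoint -3.3333.

Set f=λy, z=hλ:
  y_{n+1} = y_n + z·[4/5·y_n + 1/5·y_{n+1}] ⇒ (1 − 1/5z)y_{n+1} = (1 + 4/5z)y_n
  Hence R(z) = (1 + 4/5z)/(1 − 1/5z).

Find x<0 with |R(x)|<1.
x=-1.61: |R|=0.2179
R=−1: 1+4/5x = −1+1/5x ⇒ -3/5x=2 ⇒ x=2/(-3/5)=-3.3333
Confirm numerically:
  x=-3.264: |R|=0.97483 <1
  x=-2.974: |R|=0.86481 <1
  x=-1.580: |R|=0.20061 <1
  x=-3.572: |R|=1.08353 >1
  x=-3.490: |R|=1.05536 >1
  x=-3.433: |R|=1.03546 >1
So |R|<1 on (-3.3333, 0).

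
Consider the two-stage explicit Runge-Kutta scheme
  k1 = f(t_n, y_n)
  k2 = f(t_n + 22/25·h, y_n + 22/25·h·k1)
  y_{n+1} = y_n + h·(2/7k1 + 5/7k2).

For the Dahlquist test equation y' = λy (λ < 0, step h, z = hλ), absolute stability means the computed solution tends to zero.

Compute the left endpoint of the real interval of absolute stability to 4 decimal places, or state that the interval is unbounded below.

left endpoint -1.5909.

Set f=λy, z=hλ:
  k1=λy_n ⇒ h·k1=z·y_n;  k2=λ(1+22/25z)y_n ⇒ h·k2=z(1+22/25z)y_n
  y_{n+1}/y_n = 1 + 2/7z + 5/7z(1+22/25z) = 1 + z + 22/35z²
  so R(z) = 1 + z + 22/35z².

Solve |R(x)|<1 on ℝ⁻.
x=-1.75: |R|=1.1750
R=1: x+22/35x²=0 ⇒ x=−35/22=-1.5909; min R=1−1/(4·22/35)=0.6023>−1
Confirm numerically:
  x=-1.094: |R|=0.65830 <1
  x=-1.031: |R|=0.63715 <1
  x=-2.128: |R|=1.71841 >1
  x=-1.960: |R|=1.45472 >1
Interval (-1.5909, 0).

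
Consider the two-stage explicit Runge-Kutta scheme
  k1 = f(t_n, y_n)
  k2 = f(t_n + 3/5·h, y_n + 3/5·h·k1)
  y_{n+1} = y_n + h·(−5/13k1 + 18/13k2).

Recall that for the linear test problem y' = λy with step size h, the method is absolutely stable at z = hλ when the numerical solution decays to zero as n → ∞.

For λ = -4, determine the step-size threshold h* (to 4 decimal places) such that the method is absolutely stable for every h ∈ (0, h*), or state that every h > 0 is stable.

Set f=λy, z=hλ:
  k1=λy_n ⇒ h·k1=z·y_n;  k2=λ(1+3/5z)y_n ⇒ h·k2=z(1+3/5z)y_n
  y_{n+1}/y_n = 1 − 5/13z + 18/13z(1+3/5z) = 1 + z + 54/65z²
  so R(z) = 1 + z + 54/65z².

Boundary: |R(x)|=1, x<0.
x=-1.01: |R|=0.8375
R=1: x+54/65x²=0 ⇒ x=−65/54=-1.2037; min R=1−1/(4·54/65)=0.6991>−1
Confirm numerically:
  x=-1.017: |R|=0.84226 <1
  x=-0.992: |R|=0.82553 <1
  x=-0.923: |R|=0.78476 <1
  x=-0.879: |R|=0.76289 <1
  x=-1.776: |R|=1.84439 >1
  x=-1.461: |R|=1.31229 >1
  x=-1.324: |R|=1.13232 >1
Interval (-1.2037, 0).

(-1.2037,0); λ=-4 ⇒ h* = (65/54)/4 = 0.3009.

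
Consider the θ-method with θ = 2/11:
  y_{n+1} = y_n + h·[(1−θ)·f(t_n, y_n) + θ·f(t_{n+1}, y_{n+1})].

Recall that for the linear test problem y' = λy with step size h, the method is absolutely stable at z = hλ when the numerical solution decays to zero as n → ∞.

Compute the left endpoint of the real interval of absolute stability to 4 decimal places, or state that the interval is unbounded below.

With y'=λy (z=hλ):
  y_{n+1} = y_n + z·[9/11·y_n + 2/11·y_{n+1}] ⇒ (1 − 2/11z)y_{n+1} = (1 + 9/11z)y_n
  so R(z) = (1 + 9/11z)/(1 − 2/11z).

Find x<0 with |R(x)|<1.
x=-0.65: |R|=0.4187
R=−1: 1+9/11x = −1+2/11x ⇒ -7/11x=2 ⇒ x=2/(-7/11)=-3.1429
Confirm numerically:
  x=-2.845: |R|=0.87507 <1
  x=-2.114: |R|=0.52706 <1
  x=-1.792: |R|=0.35162 <1
  x=-3.649: |R|=1.19363 >1
  x=-3.194: |R|=1.02059 >1
Stable set (-3.1429, 0).

z* = -3.1429.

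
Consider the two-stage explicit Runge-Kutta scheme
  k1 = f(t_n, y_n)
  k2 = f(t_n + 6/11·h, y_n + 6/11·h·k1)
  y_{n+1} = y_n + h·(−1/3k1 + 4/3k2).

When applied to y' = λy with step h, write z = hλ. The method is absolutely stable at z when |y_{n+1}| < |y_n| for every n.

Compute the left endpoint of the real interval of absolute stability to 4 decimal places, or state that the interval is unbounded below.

Test eqn y'=λy, z=hλ:
  k1=λy_n ⇒ h·k1=z·y_n;  k2=λ(1+6/11z)y_n ⇒ h·k2=z(1+6/11z)y_n
  y_{n+1}/y_n = 1 − 1/3z + 4/3z(1+6/11z) = 1 + z + 8/11z²
  ⇒ R(z) = 1 + z + 8/11z².

Find x<0 with |R(x)|<1.
x=-0.42: |R|=0.7083
R=1: x+8/11x²=0 ⇒ x=−11/8=-1.3750; min R=1−1/(4·8/11)=0.6562>−1
Confirm numerically:
  x=-1.260: |R|=0.89462 <1
  x=-1.197: |R|=0.84504 <1
  x=-0.879: |R|=0.68292 <1
  x=-1.773: |R|=1.51320 >1
  x=-1.563: |R|=1.21370 >1
Interval (-1.3750, 0).

left endpoint -1.3750.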